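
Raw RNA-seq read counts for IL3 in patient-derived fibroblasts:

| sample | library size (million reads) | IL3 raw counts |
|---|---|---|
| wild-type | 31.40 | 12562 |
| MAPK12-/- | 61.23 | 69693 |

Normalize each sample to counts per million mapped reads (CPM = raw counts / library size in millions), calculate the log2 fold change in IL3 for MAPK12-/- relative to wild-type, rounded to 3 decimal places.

CPM(wild-type) = 12562 / 31.40 = 400.0637
CPM(MAPK12-/-) = 69693 / 61.23 = 1138.2166
Fold change = 1138.2166 / 400.0637 = 2.84509
log2(2.84509) = 1.5085

1.508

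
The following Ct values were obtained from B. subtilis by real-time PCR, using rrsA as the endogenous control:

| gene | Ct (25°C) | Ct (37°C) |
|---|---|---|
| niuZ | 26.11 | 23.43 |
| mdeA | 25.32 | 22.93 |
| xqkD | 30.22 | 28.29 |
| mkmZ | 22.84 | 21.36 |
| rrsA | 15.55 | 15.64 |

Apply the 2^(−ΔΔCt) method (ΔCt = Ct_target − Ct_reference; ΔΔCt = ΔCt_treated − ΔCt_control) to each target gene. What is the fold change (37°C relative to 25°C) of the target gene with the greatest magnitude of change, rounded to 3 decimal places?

niuZ: ΔΔCt = (23.43−15.64) − (26.11−15.55) = 7.79 − 10.56 = -2.77; fold change = 2^2.77 = 6.821
mdeA: ΔΔCt = (22.93−15.64) − (25.32−15.55) = 7.29 − 9.77 = -2.48; fold change = 2^2.48 = 5.579
xqkD: ΔΔCt = (28.29−15.64) − (30.22−15.55) = 12.65 − 14.67 = -2.02; fold change = 2^2.02 = 4.056
mkmZ: ΔΔCt = (21.36−15.64) − (22.84−15.55) = 5.72 − 7.29 = -1.57; fold change = 2^1.57 = 2.969
niuZ has the largest |ΔΔCt| = 2.77.

6.821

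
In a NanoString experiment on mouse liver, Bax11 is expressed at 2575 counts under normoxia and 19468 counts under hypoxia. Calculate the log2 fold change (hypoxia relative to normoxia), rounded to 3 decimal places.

2.918

Fold change = 19468 / 2575 = 7.5604
log2(7.5604) = 2.9185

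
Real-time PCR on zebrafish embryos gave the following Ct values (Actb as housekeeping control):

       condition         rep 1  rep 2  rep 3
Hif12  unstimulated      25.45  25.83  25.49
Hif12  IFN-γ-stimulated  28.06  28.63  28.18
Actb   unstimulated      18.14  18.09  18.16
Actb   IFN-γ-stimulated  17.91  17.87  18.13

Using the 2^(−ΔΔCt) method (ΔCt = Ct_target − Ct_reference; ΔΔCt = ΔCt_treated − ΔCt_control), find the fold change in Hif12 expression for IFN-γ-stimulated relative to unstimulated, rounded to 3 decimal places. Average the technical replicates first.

Mean Ct: Hif12 unstimulated 25.590; Hif12 IFN-γ-stimulated 28.290; Actb unstimulated 18.130; Actb IFN-γ-stimulated 17.970
ΔCt(unstimulated) = 25.590 − 18.130 = 7.460
ΔCt(IFN-γ-stimulated) = 28.290 − 17.970 = 10.320
ΔΔCt = 10.320 − 7.460 = 2.860
Fold change = 2^(−2.860) = 0.1377

0.138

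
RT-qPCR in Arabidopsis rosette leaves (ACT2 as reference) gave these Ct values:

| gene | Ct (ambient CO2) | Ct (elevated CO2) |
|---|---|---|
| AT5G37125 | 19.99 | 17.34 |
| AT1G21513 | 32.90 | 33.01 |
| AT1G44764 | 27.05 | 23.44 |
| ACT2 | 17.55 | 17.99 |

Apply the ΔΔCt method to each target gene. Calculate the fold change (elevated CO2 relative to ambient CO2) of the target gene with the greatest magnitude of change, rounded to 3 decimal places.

16.564

AT5G37125: ΔΔCt = (17.34−17.99) − (19.99−17.55) = -0.65 − 2.44 = -3.09; fold change = 2^3.09 = 8.515
AT1G21513: ΔΔCt = (33.01−17.99) − (32.90−17.55) = 15.02 − 15.35 = -0.33; fold change = 2^0.33 = 1.257
AT1G44764: ΔΔCt = (23.44−17.99) − (27.05−17.55) = 5.45 − 9.50 = -4.05; fold change = 2^4.05 = 16.564
AT1G44764 has the largest |ΔΔCt| = 4.05.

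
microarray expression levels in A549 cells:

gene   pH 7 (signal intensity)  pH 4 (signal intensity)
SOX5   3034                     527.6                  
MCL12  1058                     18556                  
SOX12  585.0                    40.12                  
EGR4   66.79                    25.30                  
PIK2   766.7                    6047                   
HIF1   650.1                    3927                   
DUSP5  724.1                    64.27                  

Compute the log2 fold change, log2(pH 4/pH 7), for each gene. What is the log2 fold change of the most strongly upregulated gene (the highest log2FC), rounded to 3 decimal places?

4.132

log2(527.6/3034) = -2.524  (SOX5)
log2(18556/1058) = 4.132  (MCL12)
log2(40.12/585.0) = -3.866  (SOX12)
log2(25.30/66.79) = -1.400  (EGR4)
log2(6047/766.7) = 2.979  (PIK2)
log2(3927/650.1) = 2.595  (HIF1)
log2(64.27/724.1) = -3.494  (DUSP5)
MCL12 is most strongly upregulated.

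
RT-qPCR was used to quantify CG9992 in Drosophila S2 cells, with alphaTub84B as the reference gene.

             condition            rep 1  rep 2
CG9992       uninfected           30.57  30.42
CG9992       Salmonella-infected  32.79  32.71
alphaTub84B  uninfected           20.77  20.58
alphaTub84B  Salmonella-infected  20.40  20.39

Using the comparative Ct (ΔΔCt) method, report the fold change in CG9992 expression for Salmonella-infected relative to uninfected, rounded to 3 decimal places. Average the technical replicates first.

Mean Ct: CG9992 uninfected 30.495; CG9992 Salmonella-infected 32.750; alphaTub84B uninfected 20.675; alphaTub84B Salmonella-infected 20.395
ΔCt(uninfected) = 30.495 − 20.675 = 9.820
ΔCt(Salmonella-infected) = 32.750 − 20.395 = 12.355
ΔΔCt = 12.355 − 9.820 = 2.535
Fold change = 2^(−2.535) = 0.1725

0.173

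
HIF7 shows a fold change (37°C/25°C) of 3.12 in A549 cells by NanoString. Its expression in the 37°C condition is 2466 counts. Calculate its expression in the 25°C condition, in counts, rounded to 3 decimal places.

25°C expression = 2466 / 3.12 = 790.385

790.385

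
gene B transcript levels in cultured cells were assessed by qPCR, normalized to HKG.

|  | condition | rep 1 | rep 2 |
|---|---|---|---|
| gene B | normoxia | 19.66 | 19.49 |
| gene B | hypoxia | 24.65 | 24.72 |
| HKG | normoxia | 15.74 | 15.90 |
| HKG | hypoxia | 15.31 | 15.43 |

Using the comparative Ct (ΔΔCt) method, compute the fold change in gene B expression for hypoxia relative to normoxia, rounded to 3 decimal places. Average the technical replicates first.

Mean Ct: gene B normoxia 19.575; gene B hypoxia 24.685; HKG normoxia 15.820; HKG hypoxia 15.370
ΔCt(normoxia) = 19.575 − 15.820 = 3.755
ΔCt(hypoxia) = 24.685 − 15.370 = 9.315
ΔΔCt = 9.315 − 3.755 = 5.560
Fold change = 2^(−5.560) = 0.0212

0.021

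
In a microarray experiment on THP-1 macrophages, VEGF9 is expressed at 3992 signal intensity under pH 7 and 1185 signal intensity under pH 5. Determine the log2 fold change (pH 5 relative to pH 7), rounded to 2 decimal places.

-1.75

Fold change = 1185 / 3992 = 0.2968
log2(0.2968) = -1.752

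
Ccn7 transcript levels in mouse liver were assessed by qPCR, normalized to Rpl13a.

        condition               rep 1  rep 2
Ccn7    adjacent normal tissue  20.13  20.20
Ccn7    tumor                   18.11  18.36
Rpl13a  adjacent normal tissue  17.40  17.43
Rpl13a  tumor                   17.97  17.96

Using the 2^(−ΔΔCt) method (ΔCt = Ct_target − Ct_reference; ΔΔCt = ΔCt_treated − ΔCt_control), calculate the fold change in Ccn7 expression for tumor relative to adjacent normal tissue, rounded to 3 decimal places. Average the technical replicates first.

Mean Ct: Ccn7 adjacent normal tissue 20.165; Ccn7 tumor 18.235; Rpl13a adjacent normal tissue 17.415; Rpl13a tumor 17.965
ΔCt(adjacent normal tissue) = 20.165 − 17.415 = 2.750
ΔCt(tumor) = 18.235 − 17.965 = 0.270
ΔΔCt = 0.270 − 2.750 = -2.480
Fold change = 2^(−(-2.480)) = 2^2.480 = 5.5790

5.579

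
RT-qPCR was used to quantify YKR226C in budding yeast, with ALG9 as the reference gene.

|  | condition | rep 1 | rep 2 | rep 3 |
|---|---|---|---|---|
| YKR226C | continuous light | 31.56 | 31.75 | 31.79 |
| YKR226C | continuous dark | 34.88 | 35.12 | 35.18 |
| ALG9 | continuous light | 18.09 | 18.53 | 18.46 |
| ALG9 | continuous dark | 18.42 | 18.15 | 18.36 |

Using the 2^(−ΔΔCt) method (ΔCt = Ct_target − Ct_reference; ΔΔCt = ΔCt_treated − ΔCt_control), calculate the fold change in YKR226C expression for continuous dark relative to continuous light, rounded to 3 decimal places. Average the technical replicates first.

Mean Ct: YKR226C continuous light 31.700; YKR226C continuous dark 35.060; ALG9 continuous light 18.360; ALG9 continuous dark 18.310
ΔCt(continuous light) = 31.700 − 18.360 = 13.340
ΔCt(continuous dark) = 35.060 − 18.310 = 16.750
ΔΔCt = 16.750 − 13.340 = 3.410
Fold change = 2^(−3.410) = 0.0941

0.094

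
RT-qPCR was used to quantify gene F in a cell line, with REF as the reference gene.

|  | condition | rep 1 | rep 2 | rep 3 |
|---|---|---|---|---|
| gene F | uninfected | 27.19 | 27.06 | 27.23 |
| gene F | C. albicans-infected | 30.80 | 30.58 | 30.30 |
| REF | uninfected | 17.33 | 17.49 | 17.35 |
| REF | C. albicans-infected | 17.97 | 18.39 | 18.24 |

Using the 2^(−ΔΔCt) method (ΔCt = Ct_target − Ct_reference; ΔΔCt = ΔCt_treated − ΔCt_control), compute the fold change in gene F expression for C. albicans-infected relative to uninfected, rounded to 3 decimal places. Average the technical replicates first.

0.166

Mean Ct: gene F uninfected 27.160; gene F C. albicans-infected 30.560; REF uninfected 17.390; REF C. albicans-infected 18.200
ΔCt(uninfected) = 27.160 − 17.390 = 9.770
ΔCt(C. albicans-infected) = 30.560 − 18.200 = 12.360
ΔΔCt = 12.360 − 9.770 = 2.590
Fold change = 2^(−2.590) = 0.1661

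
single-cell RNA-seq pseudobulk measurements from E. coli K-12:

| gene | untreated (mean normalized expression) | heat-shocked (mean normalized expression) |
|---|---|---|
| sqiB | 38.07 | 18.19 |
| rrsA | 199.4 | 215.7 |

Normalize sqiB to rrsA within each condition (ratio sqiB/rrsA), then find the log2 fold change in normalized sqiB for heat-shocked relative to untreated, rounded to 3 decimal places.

sqiB/rrsA (untreated) = 38.07 / 199.4 = 0.19092
sqiB/rrsA (heat-shocked) = 18.19 / 215.7 = 0.08433
Fold change = 0.08433 / 0.19092 = 0.4417
log2(0.4417) = -1.1789

-1.179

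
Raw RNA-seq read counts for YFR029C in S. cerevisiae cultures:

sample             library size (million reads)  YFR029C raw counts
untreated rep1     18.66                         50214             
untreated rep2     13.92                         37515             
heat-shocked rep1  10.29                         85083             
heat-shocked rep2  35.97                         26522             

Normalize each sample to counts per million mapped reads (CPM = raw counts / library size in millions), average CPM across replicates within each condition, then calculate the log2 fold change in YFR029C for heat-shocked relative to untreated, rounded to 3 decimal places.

0.742

CPM(untreated rep1) = 50214 / 18.66 = 2690.9968
CPM(untreated rep2) = 37515 / 13.92 = 2695.0431
CPM(heat-shocked rep1) = 85083 / 10.29 = 8268.5131
CPM(heat-shocked rep2) = 26522 / 35.97 = 737.3367
mean CPM(untreated) = 2693.0199; mean CPM(heat-shocked) = 4502.9249
Fold change = 4502.9249 / 2693.0199 = 1.67207
log2(1.67207) = 0.7416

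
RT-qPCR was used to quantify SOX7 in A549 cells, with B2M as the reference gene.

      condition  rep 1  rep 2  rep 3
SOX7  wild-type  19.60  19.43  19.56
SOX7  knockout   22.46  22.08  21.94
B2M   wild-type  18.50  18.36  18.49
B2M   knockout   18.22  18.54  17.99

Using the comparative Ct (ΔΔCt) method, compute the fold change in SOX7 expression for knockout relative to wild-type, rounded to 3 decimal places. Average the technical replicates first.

Mean Ct: SOX7 wild-type 19.530; SOX7 knockout 22.160; B2M wild-type 18.450; B2M knockout 18.250
ΔCt(wild-type) = 19.530 − 18.450 = 1.080
ΔCt(knockout) = 22.160 − 18.250 = 3.910
ΔΔCt = 3.910 − 1.080 = 2.830
Fold change = 2^(−2.830) = 0.1406

0.141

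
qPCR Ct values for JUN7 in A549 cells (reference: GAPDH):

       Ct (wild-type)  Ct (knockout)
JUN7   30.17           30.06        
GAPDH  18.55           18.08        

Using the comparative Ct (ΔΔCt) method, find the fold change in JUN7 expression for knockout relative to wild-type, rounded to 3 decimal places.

ΔCt(wild-type) = 30.170 − 18.550 = 11.620
ΔCt(knockout) = 30.060 − 18.080 = 11.980
ΔΔCt = 11.980 − 11.620 = 0.360
Fold change = 2^(−0.360) = 0.7792

0.779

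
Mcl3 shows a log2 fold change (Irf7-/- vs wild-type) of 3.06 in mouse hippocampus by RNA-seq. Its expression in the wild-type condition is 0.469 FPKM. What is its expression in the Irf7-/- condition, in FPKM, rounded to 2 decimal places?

3.91

Fold change = 2^(3.06) = 8.3397
Irf7-/- expression = 0.469 × 8.3397 = 3.91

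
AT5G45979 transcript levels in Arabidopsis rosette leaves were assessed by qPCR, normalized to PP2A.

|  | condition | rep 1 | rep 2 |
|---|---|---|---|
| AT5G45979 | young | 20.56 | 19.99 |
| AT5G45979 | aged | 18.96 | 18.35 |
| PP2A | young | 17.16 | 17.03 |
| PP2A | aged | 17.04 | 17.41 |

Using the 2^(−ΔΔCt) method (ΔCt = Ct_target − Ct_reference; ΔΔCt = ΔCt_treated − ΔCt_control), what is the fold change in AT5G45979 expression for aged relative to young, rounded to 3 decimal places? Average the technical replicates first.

3.364

Mean Ct: AT5G45979 young 20.275; AT5G45979 aged 18.655; PP2A young 17.095; PP2A aged 17.225
ΔCt(young) = 20.275 − 17.095 = 3.180
ΔCt(aged) = 18.655 − 17.225 = 1.430
ΔΔCt = 1.430 − 3.180 = -1.750
Fold change = 2^(−(-1.750)) = 2^1.750 = 3.3636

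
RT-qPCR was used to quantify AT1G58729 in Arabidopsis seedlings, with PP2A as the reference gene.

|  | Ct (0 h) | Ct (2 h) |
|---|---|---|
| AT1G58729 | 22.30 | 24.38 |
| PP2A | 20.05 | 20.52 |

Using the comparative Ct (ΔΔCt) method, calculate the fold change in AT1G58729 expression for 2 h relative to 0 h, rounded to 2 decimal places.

ΔCt(0 h) = 22.300 − 20.050 = 2.250
ΔCt(2 h) = 24.380 − 20.520 = 3.860
ΔΔCt = 3.860 − 2.250 = 1.610
Fold change = 2^(−1.610) = 0.328

0.33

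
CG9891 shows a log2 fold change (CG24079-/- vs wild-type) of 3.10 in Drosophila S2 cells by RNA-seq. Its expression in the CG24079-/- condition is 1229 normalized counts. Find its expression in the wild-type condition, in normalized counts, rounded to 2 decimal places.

143.34

Fold change = 2^(3.10) = 8.5742
wild-type expression = 1229 / 8.5742 = 143.34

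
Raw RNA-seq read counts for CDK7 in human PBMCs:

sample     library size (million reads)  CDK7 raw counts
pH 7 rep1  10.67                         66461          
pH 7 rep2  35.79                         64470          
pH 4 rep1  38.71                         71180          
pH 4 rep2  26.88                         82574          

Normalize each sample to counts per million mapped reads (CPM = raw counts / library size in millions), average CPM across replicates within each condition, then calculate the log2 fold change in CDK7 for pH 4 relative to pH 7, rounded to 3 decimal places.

CPM(pH 7 rep1) = 66461 / 10.67 = 6228.7723
CPM(pH 7 rep2) = 64470 / 35.79 = 1801.3412
CPM(pH 4 rep1) = 71180 / 38.71 = 1838.8013
CPM(pH 4 rep2) = 82574 / 26.88 = 3071.9494
mean CPM(pH 7) = 4015.0567; mean CPM(pH 4) = 2455.3754
Fold change = 2455.3754 / 4015.0567 = 0.61154
log2(0.61154) = -0.7095

-0.709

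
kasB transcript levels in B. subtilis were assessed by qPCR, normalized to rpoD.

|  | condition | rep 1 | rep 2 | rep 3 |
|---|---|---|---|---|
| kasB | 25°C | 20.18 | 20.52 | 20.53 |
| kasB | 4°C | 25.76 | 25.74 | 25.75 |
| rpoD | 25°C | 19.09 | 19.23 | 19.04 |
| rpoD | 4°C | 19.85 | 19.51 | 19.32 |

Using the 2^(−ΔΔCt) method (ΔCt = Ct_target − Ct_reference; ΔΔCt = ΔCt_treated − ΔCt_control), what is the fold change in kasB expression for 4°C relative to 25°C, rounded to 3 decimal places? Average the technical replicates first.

Mean Ct: kasB 25°C 20.410; kasB 4°C 25.750; rpoD 25°C 19.120; rpoD 4°C 19.560
ΔCt(25°C) = 20.410 − 19.120 = 1.290
ΔCt(4°C) = 25.750 − 19.560 = 6.190
ΔΔCt = 6.190 − 1.290 = 4.900
Fold change = 2^(−4.900) = 0.0335

0.033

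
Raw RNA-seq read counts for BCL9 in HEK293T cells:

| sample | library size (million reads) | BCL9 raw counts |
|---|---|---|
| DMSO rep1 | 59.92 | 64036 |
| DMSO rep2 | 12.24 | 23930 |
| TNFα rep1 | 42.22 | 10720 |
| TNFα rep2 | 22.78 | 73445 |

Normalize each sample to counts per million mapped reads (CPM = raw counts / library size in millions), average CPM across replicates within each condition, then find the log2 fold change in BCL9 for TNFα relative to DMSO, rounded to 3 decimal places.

CPM(DMSO rep1) = 64036 / 59.92 = 1068.6916
CPM(DMSO rep2) = 23930 / 12.24 = 1955.0654
CPM(TNFα rep1) = 10720 / 42.22 = 253.9081
CPM(TNFα rep2) = 73445 / 22.78 = 3224.1001
mean CPM(DMSO) = 1511.8785; mean CPM(TNFα) = 1739.0041
Fold change = 1739.0041 / 1511.8785 = 1.15023
log2(1.15023) = 0.2019

0.202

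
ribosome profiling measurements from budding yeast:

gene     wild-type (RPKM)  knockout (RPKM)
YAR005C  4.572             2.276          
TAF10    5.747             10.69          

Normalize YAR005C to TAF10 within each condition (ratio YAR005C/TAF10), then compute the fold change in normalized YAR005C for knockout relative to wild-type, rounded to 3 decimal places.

YAR005C/TAF10 (wild-type) = 4.572 / 5.747 = 0.79555
YAR005C/TAF10 (knockout) = 2.276 / 10.69 = 0.21291
Fold change = 0.21291 / 0.79555 = 0.2676

0.268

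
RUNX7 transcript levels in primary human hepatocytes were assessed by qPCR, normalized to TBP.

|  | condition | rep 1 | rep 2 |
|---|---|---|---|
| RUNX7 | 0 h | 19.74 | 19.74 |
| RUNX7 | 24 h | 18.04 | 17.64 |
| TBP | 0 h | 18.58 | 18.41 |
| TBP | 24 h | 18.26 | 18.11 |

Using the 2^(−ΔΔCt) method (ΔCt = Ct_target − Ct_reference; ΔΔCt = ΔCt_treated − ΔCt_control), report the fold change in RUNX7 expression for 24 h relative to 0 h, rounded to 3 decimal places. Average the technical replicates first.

3.010

Mean Ct: RUNX7 0 h 19.740; RUNX7 24 h 17.840; TBP 0 h 18.495; TBP 24 h 18.185
ΔCt(0 h) = 19.740 − 18.495 = 1.245
ΔCt(24 h) = 17.840 − 18.185 = -0.345
ΔΔCt = -0.345 − 1.245 = -1.590
Fold change = 2^(−(-1.590)) = 2^1.590 = 3.0105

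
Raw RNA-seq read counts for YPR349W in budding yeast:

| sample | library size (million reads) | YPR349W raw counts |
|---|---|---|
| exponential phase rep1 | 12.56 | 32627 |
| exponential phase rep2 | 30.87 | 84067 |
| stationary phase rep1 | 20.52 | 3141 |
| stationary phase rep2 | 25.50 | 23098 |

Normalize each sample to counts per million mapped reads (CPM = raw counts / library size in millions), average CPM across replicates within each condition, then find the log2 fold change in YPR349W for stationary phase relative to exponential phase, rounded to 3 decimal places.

-2.329

CPM(exponential phase rep1) = 32627 / 12.56 = 2597.6911
CPM(exponential phase rep2) = 84067 / 30.87 = 2723.2588
CPM(stationary phase rep1) = 3141 / 20.52 = 153.0702
CPM(stationary phase rep2) = 23098 / 25.50 = 905.8039
mean CPM(exponential phase) = 2660.4750; mean CPM(stationary phase) = 529.4370
Fold change = 529.4370 / 2660.4750 = 0.19900
log2(0.19900) = -2.3292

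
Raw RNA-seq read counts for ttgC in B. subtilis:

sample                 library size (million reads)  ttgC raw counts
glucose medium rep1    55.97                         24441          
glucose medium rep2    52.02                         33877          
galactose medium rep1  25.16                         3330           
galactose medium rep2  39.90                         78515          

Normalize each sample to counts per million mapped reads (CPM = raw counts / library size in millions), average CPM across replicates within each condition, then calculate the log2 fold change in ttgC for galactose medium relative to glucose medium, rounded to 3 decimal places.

CPM(glucose medium rep1) = 24441 / 55.97 = 436.6804
CPM(glucose medium rep2) = 33877 / 52.02 = 651.2303
CPM(galactose medium rep1) = 3330 / 25.16 = 132.3529
CPM(galactose medium rep2) = 78515 / 39.90 = 1967.7945
mean CPM(glucose medium) = 543.9553; mean CPM(galactose medium) = 1050.0737
Fold change = 1050.0737 / 543.9553 = 1.93044
log2(1.93044) = 0.9489

0.949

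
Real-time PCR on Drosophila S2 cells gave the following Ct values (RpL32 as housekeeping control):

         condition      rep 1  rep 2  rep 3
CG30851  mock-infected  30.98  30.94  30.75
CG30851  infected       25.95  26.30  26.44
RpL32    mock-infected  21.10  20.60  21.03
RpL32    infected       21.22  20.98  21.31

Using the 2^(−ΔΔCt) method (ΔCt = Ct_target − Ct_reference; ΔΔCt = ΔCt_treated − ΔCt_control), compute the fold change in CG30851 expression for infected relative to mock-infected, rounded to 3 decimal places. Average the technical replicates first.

Mean Ct: CG30851 mock-infected 30.890; CG30851 infected 26.230; RpL32 mock-infected 20.910; RpL32 infected 21.170
ΔCt(mock-infected) = 30.890 − 20.910 = 9.980
ΔCt(infected) = 26.230 − 21.170 = 5.060
ΔΔCt = 5.060 − 9.980 = -4.920
Fold change = 2^(−(-4.920)) = 2^4.920 = 30.2738

30.274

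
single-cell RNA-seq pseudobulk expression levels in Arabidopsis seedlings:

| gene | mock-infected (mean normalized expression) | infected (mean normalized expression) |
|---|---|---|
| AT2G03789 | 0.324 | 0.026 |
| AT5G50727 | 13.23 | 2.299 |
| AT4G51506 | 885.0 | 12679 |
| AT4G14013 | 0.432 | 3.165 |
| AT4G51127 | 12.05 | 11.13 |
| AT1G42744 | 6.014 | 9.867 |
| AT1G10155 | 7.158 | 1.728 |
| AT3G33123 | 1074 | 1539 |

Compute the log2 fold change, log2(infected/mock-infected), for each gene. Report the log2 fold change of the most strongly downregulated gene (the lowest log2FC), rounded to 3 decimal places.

log2(0.026/0.324) = -3.639  (AT2G03789)
log2(2.299/13.23) = -2.525  (AT5G50727)
log2(12679/885.0) = 3.841  (AT4G51506)
log2(3.165/0.432) = 2.873  (AT4G14013)
log2(11.13/12.05) = -0.115  (AT4G51127)
log2(9.867/6.014) = 0.714  (AT1G42744)
log2(1.728/7.158) = -2.050  (AT1G10155)
log2(1539/1074) = 0.519  (AT3G33123)
AT2G03789 is most strongly downregulated.

-3.639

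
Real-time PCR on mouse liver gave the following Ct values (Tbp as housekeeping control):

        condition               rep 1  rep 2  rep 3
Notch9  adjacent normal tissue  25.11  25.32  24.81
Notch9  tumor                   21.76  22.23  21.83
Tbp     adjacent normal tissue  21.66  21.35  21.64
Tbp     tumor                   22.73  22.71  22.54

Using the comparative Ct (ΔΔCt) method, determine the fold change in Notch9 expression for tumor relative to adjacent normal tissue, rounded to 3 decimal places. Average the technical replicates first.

Mean Ct: Notch9 adjacent normal tissue 25.080; Notch9 tumor 21.940; Tbp adjacent normal tissue 21.550; Tbp tumor 22.660
ΔCt(adjacent normal tissue) = 25.080 − 21.550 = 3.530
ΔCt(tumor) = 21.940 − 22.660 = -0.720
ΔΔCt = -0.720 − 3.530 = -4.250
Fold change = 2^(−(-4.250)) = 2^4.250 = 19.0273

19.027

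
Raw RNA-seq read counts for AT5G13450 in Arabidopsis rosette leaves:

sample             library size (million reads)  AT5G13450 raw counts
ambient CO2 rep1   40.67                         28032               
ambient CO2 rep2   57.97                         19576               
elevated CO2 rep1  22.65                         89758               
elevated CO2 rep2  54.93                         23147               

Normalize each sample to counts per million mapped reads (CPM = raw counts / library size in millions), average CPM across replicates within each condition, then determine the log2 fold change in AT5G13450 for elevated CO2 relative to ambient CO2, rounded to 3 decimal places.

2.094

CPM(ambient CO2 rep1) = 28032 / 40.67 = 689.2550
CPM(ambient CO2 rep2) = 19576 / 57.97 = 337.6919
CPM(elevated CO2 rep1) = 89758 / 22.65 = 3962.8256
CPM(elevated CO2 rep2) = 23147 / 54.93 = 421.3909
mean CPM(ambient CO2) = 513.4734; mean CPM(elevated CO2) = 2192.1082
Fold change = 2192.1082 / 513.4734 = 4.26918
log2(4.26918) = 2.0940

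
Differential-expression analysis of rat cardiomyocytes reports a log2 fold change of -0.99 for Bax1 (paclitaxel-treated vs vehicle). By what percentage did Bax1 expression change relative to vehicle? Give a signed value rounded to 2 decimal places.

-49.65%

Fold change = 2^(-0.99) = 0.5035
Percent change = (FC − 1) × 100% = (0.5035 − 1) × 100 = -49.65%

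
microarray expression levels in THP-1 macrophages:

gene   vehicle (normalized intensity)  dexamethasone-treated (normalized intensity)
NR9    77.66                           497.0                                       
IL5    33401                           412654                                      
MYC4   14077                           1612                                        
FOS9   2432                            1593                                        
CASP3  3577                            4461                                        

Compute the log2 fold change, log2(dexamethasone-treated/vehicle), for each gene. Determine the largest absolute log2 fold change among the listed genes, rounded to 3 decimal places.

3.627

log2(497.0/77.66) = 2.678  (NR9)
log2(412654/33401) = 3.627  (IL5)
log2(1612/14077) = -3.126  (MYC4)
log2(1593/2432) = -0.610  (FOS9)
log2(4461/3577) = 0.319  (CASP3)
The largest magnitude belongs to IL5.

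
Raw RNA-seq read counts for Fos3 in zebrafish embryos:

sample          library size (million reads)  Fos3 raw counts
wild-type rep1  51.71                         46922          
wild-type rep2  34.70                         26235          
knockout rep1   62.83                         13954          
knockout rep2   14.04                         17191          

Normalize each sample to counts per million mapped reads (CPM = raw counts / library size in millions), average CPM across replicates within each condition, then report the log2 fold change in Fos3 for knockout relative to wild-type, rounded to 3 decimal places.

CPM(wild-type rep1) = 46922 / 51.71 = 907.4067
CPM(wild-type rep2) = 26235 / 34.70 = 756.0519
CPM(knockout rep1) = 13954 / 62.83 = 222.0914
CPM(knockout rep2) = 17191 / 14.04 = 1224.4302
mean CPM(wild-type) = 831.7293; mean CPM(knockout) = 723.2608
Fold change = 723.2608 / 831.7293 = 0.86959
log2(0.86959) = -0.2016

-0.202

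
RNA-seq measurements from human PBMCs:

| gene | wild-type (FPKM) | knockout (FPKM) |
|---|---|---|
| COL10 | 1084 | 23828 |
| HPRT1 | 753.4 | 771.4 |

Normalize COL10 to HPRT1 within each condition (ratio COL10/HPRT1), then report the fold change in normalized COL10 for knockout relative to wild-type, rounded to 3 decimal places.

21.469

COL10/HPRT1 (wild-type) = 1084 / 753.4 = 1.4388
COL10/HPRT1 (knockout) = 23828 / 771.4 = 30.889
Fold change = 30.889 / 1.4388 = 21.4686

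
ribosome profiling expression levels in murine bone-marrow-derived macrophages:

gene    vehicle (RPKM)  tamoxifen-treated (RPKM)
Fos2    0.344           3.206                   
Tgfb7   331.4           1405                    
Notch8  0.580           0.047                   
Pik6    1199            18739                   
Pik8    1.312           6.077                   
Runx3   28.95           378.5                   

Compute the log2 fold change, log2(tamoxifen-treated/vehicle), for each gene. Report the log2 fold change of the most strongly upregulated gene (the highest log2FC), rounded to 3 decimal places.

log2(3.206/0.344) = 3.220  (Fos2)
log2(1405/331.4) = 2.084  (Tgfb7)
log2(0.047/0.580) = -3.625  (Notch8)
log2(18739/1199) = 3.966  (Pik6)
log2(6.077/1.312) = 2.212  (Pik8)
log2(378.5/28.95) = 3.709  (Runx3)
Pik6 is most strongly upregulated.

3.966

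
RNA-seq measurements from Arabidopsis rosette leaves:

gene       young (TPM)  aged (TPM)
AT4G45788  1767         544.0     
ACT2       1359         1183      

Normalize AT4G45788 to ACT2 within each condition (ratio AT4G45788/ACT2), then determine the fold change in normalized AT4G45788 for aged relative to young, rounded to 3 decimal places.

0.354

AT4G45788/ACT2 (young) = 1767 / 1359 = 1.3002
AT4G45788/ACT2 (aged) = 544.0 / 1183 = 0.45985
Fold change = 0.45985 / 1.3002 = 0.3537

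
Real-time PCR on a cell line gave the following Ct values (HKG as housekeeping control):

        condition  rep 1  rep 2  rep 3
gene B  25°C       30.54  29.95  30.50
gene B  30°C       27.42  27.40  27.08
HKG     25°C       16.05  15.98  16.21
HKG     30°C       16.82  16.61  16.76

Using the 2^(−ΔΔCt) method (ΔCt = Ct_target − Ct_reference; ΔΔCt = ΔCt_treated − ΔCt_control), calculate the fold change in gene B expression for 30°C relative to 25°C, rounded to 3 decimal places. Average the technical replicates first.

12.817

Mean Ct: gene B 25°C 30.330; gene B 30°C 27.300; HKG 25°C 16.080; HKG 30°C 16.730
ΔCt(25°C) = 30.330 − 16.080 = 14.250
ΔCt(30°C) = 27.300 − 16.730 = 10.570
ΔΔCt = 10.570 − 14.250 = -3.680
Fold change = 2^(−(-3.680)) = 2^3.680 = 12.8171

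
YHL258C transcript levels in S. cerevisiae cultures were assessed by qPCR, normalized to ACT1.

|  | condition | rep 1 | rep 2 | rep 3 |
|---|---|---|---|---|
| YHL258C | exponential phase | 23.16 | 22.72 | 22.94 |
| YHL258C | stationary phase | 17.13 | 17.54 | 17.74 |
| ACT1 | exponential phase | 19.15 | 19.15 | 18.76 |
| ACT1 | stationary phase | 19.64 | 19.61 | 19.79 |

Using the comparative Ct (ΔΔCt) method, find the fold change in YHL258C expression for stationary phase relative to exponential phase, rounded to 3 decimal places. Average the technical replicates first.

70.035

Mean Ct: YHL258C exponential phase 22.940; YHL258C stationary phase 17.470; ACT1 exponential phase 19.020; ACT1 stationary phase 19.680
ΔCt(exponential phase) = 22.940 − 19.020 = 3.920
ΔCt(stationary phase) = 17.470 − 19.680 = -2.210
ΔΔCt = -2.210 − 3.920 = -6.130
Fold change = 2^(−(-6.130)) = 2^6.130 = 70.0348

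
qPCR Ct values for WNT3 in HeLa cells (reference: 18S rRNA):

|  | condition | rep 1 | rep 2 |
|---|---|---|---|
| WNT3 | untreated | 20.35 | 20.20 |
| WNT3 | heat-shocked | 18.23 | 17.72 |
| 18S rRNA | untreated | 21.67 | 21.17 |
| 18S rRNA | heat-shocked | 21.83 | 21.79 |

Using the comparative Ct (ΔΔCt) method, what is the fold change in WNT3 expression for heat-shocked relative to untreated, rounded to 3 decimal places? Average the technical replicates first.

6.453

Mean Ct: WNT3 untreated 20.275; WNT3 heat-shocked 17.975; 18S rRNA untreated 21.420; 18S rRNA heat-shocked 21.810
ΔCt(untreated) = 20.275 − 21.420 = -1.145
ΔCt(heat-shocked) = 17.975 − 21.810 = -3.835
ΔΔCt = -3.835 − (-1.145) = -2.690
Fold change = 2^(−(-2.690)) = 2^2.690 = 6.4531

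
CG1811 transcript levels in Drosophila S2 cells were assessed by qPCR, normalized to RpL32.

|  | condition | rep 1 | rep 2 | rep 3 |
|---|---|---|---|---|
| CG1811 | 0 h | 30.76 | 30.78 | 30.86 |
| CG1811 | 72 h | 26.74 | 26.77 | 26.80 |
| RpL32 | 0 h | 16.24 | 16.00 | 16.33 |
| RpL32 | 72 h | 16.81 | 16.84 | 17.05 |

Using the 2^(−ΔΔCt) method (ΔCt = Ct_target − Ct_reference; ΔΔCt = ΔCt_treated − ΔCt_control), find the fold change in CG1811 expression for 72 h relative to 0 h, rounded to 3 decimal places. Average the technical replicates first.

Mean Ct: CG1811 0 h 30.800; CG1811 72 h 26.770; RpL32 0 h 16.190; RpL32 72 h 16.900
ΔCt(0 h) = 30.800 − 16.190 = 14.610
ΔCt(72 h) = 26.770 − 16.900 = 9.870
ΔΔCt = 9.870 − 14.610 = -4.740
Fold change = 2^(−(-4.740)) = 2^4.740 = 26.7228

26.723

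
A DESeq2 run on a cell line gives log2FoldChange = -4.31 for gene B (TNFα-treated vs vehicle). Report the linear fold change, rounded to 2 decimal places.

0.05

Fold change = 2^(-4.31) = 0.050
That is, gene B drops to 5.0% of the vehicle level.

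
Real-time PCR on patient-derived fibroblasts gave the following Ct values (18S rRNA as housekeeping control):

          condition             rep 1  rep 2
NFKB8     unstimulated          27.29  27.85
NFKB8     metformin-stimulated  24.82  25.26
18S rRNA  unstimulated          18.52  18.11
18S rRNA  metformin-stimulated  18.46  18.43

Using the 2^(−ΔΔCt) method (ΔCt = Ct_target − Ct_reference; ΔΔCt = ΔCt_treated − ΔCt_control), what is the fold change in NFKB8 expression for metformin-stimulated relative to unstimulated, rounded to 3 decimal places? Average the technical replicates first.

Mean Ct: NFKB8 unstimulated 27.570; NFKB8 metformin-stimulated 25.040; 18S rRNA unstimulated 18.315; 18S rRNA metformin-stimulated 18.445
ΔCt(unstimulated) = 27.570 − 18.315 = 9.255
ΔCt(metformin-stimulated) = 25.040 − 18.445 = 6.595
ΔΔCt = 6.595 − 9.255 = -2.660
Fold change = 2^(−(-2.660)) = 2^2.660 = 6.3203

6.320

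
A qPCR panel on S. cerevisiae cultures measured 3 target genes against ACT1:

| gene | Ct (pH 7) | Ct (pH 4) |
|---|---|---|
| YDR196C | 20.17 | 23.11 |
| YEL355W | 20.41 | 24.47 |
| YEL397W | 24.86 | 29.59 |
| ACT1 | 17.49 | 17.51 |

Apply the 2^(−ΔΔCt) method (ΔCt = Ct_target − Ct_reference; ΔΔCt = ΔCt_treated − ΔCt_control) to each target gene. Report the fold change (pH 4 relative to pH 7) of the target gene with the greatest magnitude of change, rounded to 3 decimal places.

0.038

YDR196C: ΔΔCt = (23.11−17.51) − (20.17−17.49) = 5.60 − 2.68 = 2.92; fold change = 2^-2.92 = 0.132
YEL355W: ΔΔCt = (24.47−17.51) − (20.41−17.49) = 6.96 − 2.92 = 4.04; fold change = 2^-4.04 = 0.061
YEL397W: ΔΔCt = (29.59−17.51) − (24.86−17.49) = 12.08 − 7.37 = 4.71; fold change = 2^-4.71 = 0.038
YEL397W has the largest |ΔΔCt| = 4.71.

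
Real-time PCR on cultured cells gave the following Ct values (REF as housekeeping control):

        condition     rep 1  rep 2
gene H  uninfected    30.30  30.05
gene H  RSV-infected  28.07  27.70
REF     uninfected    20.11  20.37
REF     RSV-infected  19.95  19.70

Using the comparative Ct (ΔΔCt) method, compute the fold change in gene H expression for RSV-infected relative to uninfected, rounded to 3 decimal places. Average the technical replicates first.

Mean Ct: gene H uninfected 30.175; gene H RSV-infected 27.885; REF uninfected 20.240; REF RSV-infected 19.825
ΔCt(uninfected) = 30.175 − 20.240 = 9.935
ΔCt(RSV-infected) = 27.885 − 19.825 = 8.060
ΔΔCt = 8.060 − 9.935 = -1.875
Fold change = 2^(−(-1.875)) = 2^1.875 = 3.6680

3.668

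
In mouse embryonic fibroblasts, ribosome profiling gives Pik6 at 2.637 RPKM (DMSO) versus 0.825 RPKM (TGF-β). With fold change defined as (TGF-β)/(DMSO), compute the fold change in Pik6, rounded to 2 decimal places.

0.31

Fold change = 0.825 / 2.637 = 0.313
Pik6 is downregulated.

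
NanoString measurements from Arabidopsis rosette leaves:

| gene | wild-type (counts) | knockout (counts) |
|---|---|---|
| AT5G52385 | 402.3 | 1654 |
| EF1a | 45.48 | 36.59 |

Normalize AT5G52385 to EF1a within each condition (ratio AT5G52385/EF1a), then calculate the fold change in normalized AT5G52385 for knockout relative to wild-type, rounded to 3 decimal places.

AT5G52385/EF1a (wild-type) = 402.3 / 45.48 = 8.8456
AT5G52385/EF1a (knockout) = 1654 / 36.59 = 45.204
Fold change = 45.204 / 8.8456 = 5.1103

5.110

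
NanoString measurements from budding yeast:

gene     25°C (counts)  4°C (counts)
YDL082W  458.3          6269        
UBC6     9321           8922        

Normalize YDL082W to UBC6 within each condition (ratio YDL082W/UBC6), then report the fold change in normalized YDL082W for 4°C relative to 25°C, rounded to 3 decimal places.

YDL082W/UBC6 (25°C) = 458.3 / 9321 = 0.049169
YDL082W/UBC6 (4°C) = 6269 / 8922 = 0.70265
Fold change = 0.70265 / 0.049169 = 14.2905

14.291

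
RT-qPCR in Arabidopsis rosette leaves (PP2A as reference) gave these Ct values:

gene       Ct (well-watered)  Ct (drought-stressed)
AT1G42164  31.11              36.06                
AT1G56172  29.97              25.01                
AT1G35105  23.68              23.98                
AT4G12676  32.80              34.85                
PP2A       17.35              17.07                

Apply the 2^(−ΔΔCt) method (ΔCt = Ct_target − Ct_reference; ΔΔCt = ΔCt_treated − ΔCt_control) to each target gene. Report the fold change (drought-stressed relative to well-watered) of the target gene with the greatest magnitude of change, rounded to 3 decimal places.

AT1G42164: ΔΔCt = (36.06−17.07) − (31.11−17.35) = 18.99 − 13.76 = 5.23; fold change = 2^-5.23 = 0.027
AT1G56172: ΔΔCt = (25.01−17.07) − (29.97−17.35) = 7.94 − 12.62 = -4.68; fold change = 2^4.68 = 25.634
AT1G35105: ΔΔCt = (23.98−17.07) − (23.68−17.35) = 6.91 − 6.33 = 0.58; fold change = 2^-0.58 = 0.669
AT4G12676: ΔΔCt = (34.85−17.07) − (32.80−17.35) = 17.78 − 15.45 = 2.33; fold change = 2^-2.33 = 0.199
AT1G42164 has the largest |ΔΔCt| = 5.23.

0.027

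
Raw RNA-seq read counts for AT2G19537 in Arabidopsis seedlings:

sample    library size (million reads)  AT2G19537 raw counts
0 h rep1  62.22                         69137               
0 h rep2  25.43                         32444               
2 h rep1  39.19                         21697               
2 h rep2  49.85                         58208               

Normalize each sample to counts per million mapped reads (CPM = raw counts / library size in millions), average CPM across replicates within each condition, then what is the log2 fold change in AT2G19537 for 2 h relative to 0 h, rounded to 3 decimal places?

CPM(0 h rep1) = 69137 / 62.22 = 1111.1700
CPM(0 h rep2) = 32444 / 25.43 = 1275.8160
CPM(2 h rep1) = 21697 / 39.19 = 553.6361
CPM(2 h rep2) = 58208 / 49.85 = 1167.6630
mean CPM(0 h) = 1193.4930; mean CPM(2 h) = 860.6496
Fold change = 860.6496 / 1193.4930 = 0.72112
log2(0.72112) = -0.4717

-0.472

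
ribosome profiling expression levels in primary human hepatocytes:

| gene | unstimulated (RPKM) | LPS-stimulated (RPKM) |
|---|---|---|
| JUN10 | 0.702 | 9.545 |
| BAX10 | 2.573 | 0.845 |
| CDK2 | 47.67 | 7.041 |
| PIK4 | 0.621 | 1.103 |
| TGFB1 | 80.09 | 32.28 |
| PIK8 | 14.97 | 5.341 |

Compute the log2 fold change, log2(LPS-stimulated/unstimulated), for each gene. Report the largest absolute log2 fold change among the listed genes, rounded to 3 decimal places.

3.765

log2(9.545/0.702) = 3.765  (JUN10)
log2(0.845/2.573) = -1.606  (BAX10)
log2(7.041/47.67) = -2.759  (CDK2)
log2(1.103/0.621) = 0.829  (PIK4)
log2(32.28/80.09) = -1.311  (TGFB1)
log2(5.341/14.97) = -1.487  (PIK8)
The largest magnitude belongs to JUN10.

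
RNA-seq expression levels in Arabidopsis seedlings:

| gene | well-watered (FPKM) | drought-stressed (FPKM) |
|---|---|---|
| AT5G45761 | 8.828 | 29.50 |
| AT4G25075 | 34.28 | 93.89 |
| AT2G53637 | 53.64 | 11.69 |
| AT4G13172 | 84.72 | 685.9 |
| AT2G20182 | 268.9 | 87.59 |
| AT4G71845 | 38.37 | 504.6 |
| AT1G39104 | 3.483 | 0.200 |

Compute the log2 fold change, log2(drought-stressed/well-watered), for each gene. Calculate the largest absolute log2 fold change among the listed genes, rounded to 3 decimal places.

log2(29.50/8.828) = 1.741  (AT5G45761)
log2(93.89/34.28) = 1.454  (AT4G25075)
log2(11.69/53.64) = -2.198  (AT2G53637)
log2(685.9/84.72) = 3.017  (AT4G13172)
log2(87.59/268.9) = -1.618  (AT2G20182)
log2(504.6/38.37) = 3.717  (AT4G71845)
log2(0.200/3.483) = -4.122  (AT1G39104)
The largest magnitude belongs to AT1G39104.

4.122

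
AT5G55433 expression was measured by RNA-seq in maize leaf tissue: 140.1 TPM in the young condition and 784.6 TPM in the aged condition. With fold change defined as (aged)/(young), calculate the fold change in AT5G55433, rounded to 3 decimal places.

5.600

Fold change = 784.6 / 140.1 = 5.6003
AT5G55433 is upregulated.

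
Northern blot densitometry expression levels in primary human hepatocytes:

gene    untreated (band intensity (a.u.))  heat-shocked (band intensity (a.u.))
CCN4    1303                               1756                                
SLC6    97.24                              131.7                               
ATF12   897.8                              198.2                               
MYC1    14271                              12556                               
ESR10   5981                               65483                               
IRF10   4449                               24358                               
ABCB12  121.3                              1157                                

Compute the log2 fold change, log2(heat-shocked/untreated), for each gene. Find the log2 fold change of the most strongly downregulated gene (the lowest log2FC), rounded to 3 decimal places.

-2.179

log2(1756/1303) = 0.430  (CCN4)
log2(131.7/97.24) = 0.438  (SLC6)
log2(198.2/897.8) = -2.179  (ATF12)
log2(12556/14271) = -0.185  (MYC1)
log2(65483/5981) = 3.453  (ESR10)
log2(24358/4449) = 2.453  (IRF10)
log2(1157/121.3) = 3.254  (ABCB12)
ATF12 is most strongly downregulated.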